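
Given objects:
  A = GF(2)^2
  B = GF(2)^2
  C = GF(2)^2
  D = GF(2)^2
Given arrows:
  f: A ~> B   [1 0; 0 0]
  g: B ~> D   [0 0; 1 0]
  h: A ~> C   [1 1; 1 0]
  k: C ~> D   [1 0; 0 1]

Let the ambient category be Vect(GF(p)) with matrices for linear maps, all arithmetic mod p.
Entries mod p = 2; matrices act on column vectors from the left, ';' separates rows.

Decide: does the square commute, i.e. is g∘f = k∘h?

Path 1 = f;g:
  e0=[1,0] f~>[1,0] g~>[0,1]
  e1=[0,1] f~>[0,0] g~>[0,0]
  result₁ = [0 0; 1 0]
Path 2 = h;k:
  e0=[1,0] h~>[1,1] k~>[1,1]
  e1=[0,1] h~>[1,0] k~>[1,0]
  result₂ = [1 1; 1 0]
Equal? distinct morphisms ✗

Answer: DOES NOT COMMUTE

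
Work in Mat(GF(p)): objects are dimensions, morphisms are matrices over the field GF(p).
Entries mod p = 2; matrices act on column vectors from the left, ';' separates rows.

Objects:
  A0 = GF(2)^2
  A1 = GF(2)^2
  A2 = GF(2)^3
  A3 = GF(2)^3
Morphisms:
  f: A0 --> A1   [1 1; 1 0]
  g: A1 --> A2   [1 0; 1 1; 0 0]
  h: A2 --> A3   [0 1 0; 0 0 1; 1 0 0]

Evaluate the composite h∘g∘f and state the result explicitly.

  e0=⟨1,0⟩ f-->⟨1,1⟩ g-->⟨1,0,0⟩ h-->⟨0,0,1⟩
  e1=⟨0,1⟩ f-->⟨1,0⟩ g-->⟨1,1,0⟩ h-->⟨1,0,1⟩
⟦path⟧: [0 1; 0 0; 1 1]

Answer: [0 1; 0 0; 1 1]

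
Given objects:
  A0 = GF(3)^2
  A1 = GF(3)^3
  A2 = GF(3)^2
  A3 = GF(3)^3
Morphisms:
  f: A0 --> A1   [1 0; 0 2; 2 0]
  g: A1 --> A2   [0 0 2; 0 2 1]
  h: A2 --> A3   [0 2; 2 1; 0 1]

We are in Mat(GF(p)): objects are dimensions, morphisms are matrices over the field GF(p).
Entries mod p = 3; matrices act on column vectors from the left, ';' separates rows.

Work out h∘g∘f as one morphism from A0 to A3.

  e0=[1,0] f-->[1,0,2] g-->[1,2] h-->[1,1,2]
  e1=[0,1] f-->[0,2,0] g-->[0,1] h-->[2,1,1]
composite: [1 2; 1 1; 2 1]

Answer: [1 2; 1 1; 2 1]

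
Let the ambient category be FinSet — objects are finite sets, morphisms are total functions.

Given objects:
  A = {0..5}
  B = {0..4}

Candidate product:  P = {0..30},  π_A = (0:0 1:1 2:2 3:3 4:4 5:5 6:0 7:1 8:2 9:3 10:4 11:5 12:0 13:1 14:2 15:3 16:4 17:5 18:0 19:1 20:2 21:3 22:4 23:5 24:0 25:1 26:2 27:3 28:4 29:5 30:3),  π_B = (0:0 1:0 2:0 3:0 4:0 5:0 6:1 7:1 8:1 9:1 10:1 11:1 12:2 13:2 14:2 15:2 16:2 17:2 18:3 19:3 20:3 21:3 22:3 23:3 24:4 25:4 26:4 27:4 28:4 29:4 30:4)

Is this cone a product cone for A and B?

|A|·|B| = 6·5 = 30;  |P| = 31
  → cardinalities differ; no bijection possible.

Answer: NOT A VALID PRODUCT — |P|=31 ≠ |A|·|B|=30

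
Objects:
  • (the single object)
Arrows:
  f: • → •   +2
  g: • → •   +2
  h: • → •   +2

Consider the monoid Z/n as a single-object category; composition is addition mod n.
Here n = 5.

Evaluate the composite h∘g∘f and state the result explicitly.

  0 +2≡2 +2≡4 +2≡1  (mod 5)
result: +1

Answer: +1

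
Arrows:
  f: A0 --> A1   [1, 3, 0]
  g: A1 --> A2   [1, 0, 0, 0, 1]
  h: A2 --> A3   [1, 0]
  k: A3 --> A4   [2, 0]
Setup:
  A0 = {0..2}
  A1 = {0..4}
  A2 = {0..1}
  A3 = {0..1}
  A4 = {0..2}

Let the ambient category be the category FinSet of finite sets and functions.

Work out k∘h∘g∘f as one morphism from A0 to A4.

  0 f-->1 g-->0 h-->1 k-->0
  1 f-->3 g-->0 h-->1 k-->0
  2 f-->0 g-->1 h-->0 k-->2
⟦path⟧: [0, 0, 2]

Answer: [0, 0, 2]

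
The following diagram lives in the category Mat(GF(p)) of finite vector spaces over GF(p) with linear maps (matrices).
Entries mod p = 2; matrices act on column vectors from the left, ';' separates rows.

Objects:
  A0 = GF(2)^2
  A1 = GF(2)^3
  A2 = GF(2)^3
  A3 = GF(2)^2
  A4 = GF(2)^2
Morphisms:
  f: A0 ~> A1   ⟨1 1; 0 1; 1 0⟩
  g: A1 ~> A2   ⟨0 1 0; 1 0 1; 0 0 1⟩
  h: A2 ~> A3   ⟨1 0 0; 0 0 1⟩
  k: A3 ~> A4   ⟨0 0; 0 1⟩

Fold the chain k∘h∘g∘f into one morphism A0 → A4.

Answer: ⟨0 0; 1 0⟩

Work:
  e0=(1,0) f~>(1,0,1) g~>(0,0,1) h~>(0,1) k~>(0,1)
  e1=(0,1) f~>(1,1,0) g~>(1,1,0) h~>(1,0) k~>(0,0)
⟦path⟧: ⟨0 0; 1 0⟩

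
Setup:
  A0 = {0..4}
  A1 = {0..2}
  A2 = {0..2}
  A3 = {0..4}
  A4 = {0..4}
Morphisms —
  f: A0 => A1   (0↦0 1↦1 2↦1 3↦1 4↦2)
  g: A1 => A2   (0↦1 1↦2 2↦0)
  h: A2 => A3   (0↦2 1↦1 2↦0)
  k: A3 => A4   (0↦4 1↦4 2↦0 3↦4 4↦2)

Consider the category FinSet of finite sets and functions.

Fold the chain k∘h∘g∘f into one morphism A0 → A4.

  0 f=>0 g=>1 h=>1 k=>4
  1 f=>1 g=>2 h=>0 k=>4
  2 f=>1 g=>2 h=>0 k=>4
  3 f=>1 g=>2 h=>0 k=>4
  4 f=>2 g=>0 h=>2 k=>0
composite: (0↦4 1↦4 2↦4 3↦4 4↦0)

Answer: (0↦4 1↦4 2↦4 3↦4 4↦0)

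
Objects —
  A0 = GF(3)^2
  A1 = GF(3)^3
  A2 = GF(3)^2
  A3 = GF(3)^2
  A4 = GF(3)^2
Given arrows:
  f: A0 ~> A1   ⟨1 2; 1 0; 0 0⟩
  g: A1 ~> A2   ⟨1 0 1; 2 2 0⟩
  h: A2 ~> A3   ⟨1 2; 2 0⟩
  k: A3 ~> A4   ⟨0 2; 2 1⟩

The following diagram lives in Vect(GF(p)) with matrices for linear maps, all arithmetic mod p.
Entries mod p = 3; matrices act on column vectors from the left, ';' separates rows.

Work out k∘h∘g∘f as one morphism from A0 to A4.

Answer: ⟨1 2; 2 0⟩

Trace:
  e0=⟨1,0⟩ f~>⟨1,1,0⟩ g~>⟨1,1⟩ h~>⟨0,2⟩ k~>⟨1,2⟩
  e1=⟨0,1⟩ f~>⟨2,0,0⟩ g~>⟨2,1⟩ h~>⟨1,1⟩ k~>⟨2,0⟩
⟦path⟧: ⟨1 2; 2 0⟩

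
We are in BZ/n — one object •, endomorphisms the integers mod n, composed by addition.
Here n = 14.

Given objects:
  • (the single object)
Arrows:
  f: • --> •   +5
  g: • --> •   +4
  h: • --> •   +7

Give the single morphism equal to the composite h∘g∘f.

  0 +5≡5 +4≡9 +7≡2  (mod 14)
composite: +2

Answer: +2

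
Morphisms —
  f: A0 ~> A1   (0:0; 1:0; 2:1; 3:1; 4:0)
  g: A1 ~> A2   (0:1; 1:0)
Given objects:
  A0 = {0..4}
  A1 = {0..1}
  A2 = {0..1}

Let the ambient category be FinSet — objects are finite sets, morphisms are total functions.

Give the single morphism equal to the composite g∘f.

Answer: (0:1; 1:1; 2:0; 3:0; 4:1)

Work:
  0 f~>0 g~>1
  1 f~>0 g~>1
  2 f~>1 g~>0
  3 f~>1 g~>0
  4 f~>0 g~>1
⟦path⟧: (0:1; 1:1; 2:0; 3:0; 4:1)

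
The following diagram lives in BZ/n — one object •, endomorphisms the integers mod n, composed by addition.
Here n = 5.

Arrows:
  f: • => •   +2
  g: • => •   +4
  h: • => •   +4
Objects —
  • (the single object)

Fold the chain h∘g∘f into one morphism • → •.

Answer: +0

Trace:
  0 +2≡2 +4≡1 +4≡0  (mod 5)
result: +0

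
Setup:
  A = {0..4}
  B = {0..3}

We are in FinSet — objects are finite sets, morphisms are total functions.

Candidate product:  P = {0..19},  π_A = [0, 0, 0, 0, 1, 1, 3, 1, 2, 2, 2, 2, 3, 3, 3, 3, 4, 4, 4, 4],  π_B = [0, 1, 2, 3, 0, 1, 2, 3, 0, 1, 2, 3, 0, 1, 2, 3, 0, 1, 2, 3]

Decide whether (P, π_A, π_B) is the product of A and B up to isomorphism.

Answer: NOT A VALID PRODUCT — duplicate pair at indices 14,6

Derivation:
|A|·|B| = 5·4 = 20;  |P| = 20
Check the pairing map k ↦ (π_A(k), π_B(k)):
  0 -> (0,0)
  1 -> (0,1)
  2 -> (0,2)
  3 -> (0,3)
  4 -> (1,0)
  5 -> (1,1)
  6 -> (3,2)
  7 -> (1,3)
  8 -> (2,0)
  9 -> (2,1)
  10 -> (2,2)
  11 -> (2,3)
  12 -> (3,0)
  13 -> (3,1)
  14 -> (3,2)  ✗ repeats pair of k=6
  15 -> (3,3)
  16 -> (4,0)
  17 -> (4,1)
  18 -> (4,2)
  19 -> (4,3)
distinct pairs in image: 19 / 20 needed
  → (3,2) hit at k=6 and k=14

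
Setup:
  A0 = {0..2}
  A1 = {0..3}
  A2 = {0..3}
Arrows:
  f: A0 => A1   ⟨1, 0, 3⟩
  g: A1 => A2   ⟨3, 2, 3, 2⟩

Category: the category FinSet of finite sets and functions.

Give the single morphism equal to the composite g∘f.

  0 f=>1 g=>2
  1 f=>0 g=>3
  2 f=>3 g=>2
result: ⟨2, 3, 2⟩

Answer: ⟨2, 3, 2⟩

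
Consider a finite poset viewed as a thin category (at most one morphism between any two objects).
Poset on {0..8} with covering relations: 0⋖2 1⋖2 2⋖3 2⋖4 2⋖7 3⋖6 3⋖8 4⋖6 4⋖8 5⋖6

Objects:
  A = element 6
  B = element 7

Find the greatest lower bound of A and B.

Answer: A∧B = 2

Trace:
Lower bounds of A=6 and B=7: {0,1,2}
  0 ⊑ 2
  1 ⊑ 2
  2 ⊑ 2
glb = 2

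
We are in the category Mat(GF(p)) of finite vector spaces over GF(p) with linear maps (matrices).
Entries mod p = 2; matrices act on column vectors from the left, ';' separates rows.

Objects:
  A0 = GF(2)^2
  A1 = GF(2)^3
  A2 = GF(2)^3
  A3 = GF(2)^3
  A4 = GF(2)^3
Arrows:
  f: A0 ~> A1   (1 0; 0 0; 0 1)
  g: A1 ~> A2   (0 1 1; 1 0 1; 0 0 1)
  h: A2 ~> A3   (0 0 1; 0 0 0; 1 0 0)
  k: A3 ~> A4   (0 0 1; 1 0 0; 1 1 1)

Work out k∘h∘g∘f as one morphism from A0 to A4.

Answer: (0 1; 0 1; 0 0)

Work:
  e0=⟨1,0⟩ f~>⟨1,0,0⟩ g~>⟨0,1,0⟩ h~>⟨0,0,0⟩ k~>⟨0,0,0⟩
  e1=⟨0,1⟩ f~>⟨0,0,1⟩ g~>⟨1,1,1⟩ h~>⟨1,0,1⟩ k~>⟨1,1,0⟩
composite: (0 1; 0 1; 0 0)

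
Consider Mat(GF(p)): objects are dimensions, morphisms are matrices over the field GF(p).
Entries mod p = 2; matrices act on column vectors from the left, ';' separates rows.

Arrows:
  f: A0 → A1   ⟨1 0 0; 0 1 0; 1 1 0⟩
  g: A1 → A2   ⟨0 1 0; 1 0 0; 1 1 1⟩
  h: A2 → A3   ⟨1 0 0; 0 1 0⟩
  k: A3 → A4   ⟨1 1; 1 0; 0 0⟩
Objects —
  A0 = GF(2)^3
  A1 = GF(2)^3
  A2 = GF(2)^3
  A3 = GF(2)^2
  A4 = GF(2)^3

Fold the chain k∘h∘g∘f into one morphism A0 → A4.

Answer: ⟨1 1 0; 0 1 0; 0 0 0⟩

Work:
  e0=⟨1,0,0⟩ f→⟨1,0,1⟩ g→⟨0,1,0⟩ h→⟨0,1⟩ k→⟨1,0,0⟩
  e1=⟨0,1,0⟩ f→⟨0,1,1⟩ g→⟨1,0,0⟩ h→⟨1,0⟩ k→⟨1,1,0⟩
  e2=⟨0,0,1⟩ f→⟨0,0,0⟩ g→⟨0,0,0⟩ h→⟨0,0⟩ k→⟨0,0,0⟩
composite: ⟨1 1 0; 0 1 0; 0 0 0⟩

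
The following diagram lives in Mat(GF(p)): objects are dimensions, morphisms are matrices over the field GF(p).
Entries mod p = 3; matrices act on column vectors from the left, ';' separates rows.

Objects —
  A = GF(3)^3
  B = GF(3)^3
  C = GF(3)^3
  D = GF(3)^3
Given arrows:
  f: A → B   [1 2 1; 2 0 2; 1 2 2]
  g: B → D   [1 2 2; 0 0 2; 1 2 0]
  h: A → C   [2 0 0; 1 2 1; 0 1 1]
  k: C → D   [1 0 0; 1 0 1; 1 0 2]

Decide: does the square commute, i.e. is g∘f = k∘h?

Along f;g (path 1):
  e0=(1,0,0) f→(1,2,1) g→(1,2,2)
  e1=(0,1,0) f→(2,0,2) g→(0,1,2)
  e2=(0,0,1) f→(1,2,2) g→(0,1,2)
  result₁ = [1 0 0; 2 1 1; 2 2 2]
Along h;k (path 2):
  e0=(1,0,0) h→(2,1,0) k→(2,2,2)
  e1=(0,1,0) h→(0,2,1) k→(0,1,2)
  e2=(0,0,1) h→(0,1,1) k→(0,1,2)
  result₂ = [2 0 0; 2 1 1; 2 2 2]
Equal? NO — does not commute

Answer: DOES NOT COMMUTE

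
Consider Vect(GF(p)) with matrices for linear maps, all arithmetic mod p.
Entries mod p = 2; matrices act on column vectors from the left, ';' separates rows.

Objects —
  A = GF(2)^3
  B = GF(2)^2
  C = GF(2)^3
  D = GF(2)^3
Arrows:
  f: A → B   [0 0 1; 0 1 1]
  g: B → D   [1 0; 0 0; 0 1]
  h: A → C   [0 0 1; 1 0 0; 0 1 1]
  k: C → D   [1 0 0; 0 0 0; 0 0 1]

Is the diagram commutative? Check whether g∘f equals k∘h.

Answer: COMMUTES

Work:
1) trace f;g:
  e0=(1,0,0) f→(0,0) g→(0,0,0)
  e1=(0,1,0) f→(0,1) g→(0,0,1)
  e2=(0,0,1) f→(1,1) g→(1,0,1)
  ⟦path⟧₁ = [0 0 1; 0 0 0; 0 1 1]
2) trace h;k:
  e0=(1,0,0) h→(0,1,0) k→(0,0,0)
  e1=(0,1,0) h→(0,0,1) k→(0,0,1)
  e2=(0,0,1) h→(1,0,1) k→(1,0,1)
  ⟦path⟧₂ = [0 0 1; 0 0 0; 0 1 1]
Equal? equal; square commutes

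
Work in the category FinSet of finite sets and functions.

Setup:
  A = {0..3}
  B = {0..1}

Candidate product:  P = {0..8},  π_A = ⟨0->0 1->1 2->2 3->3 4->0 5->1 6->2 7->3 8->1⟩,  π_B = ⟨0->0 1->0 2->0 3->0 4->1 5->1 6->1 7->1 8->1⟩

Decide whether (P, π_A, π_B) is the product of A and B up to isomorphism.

Answer: NOT A VALID PRODUCT — |P|=9 ≠ |A|·|B|=8

Trace:
|A|·|B| = 4·2 = 8;  |P| = 9
  → cardinalities differ; no bijection possible.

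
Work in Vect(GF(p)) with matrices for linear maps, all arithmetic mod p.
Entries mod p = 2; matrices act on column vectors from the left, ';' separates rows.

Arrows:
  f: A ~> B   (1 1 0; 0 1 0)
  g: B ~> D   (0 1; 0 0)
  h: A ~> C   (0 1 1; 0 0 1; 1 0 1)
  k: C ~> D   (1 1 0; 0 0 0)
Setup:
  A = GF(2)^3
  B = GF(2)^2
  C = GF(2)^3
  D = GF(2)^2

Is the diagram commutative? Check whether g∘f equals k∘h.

Answer: COMMUTES

Derivation:
Along f;g (path 1):
  e0=[1,0,0] f~>[1,0] g~>[0,0]
  e1=[0,1,0] f~>[1,1] g~>[1,0]
  e2=[0,0,1] f~>[0,0] g~>[0,0]
  ⟦path⟧₁ = (0 1 0; 0 0 0)
Along h;k (path 2):
  e0=[1,0,0] h~>[0,0,1] k~>[0,0]
  e1=[0,1,0] h~>[1,0,0] k~>[1,0]
  e2=[0,0,1] h~>[1,1,1] k~>[0,0]
  ⟦path⟧₂ = (0 1 0; 0 0 0)
Equal? YES — commutes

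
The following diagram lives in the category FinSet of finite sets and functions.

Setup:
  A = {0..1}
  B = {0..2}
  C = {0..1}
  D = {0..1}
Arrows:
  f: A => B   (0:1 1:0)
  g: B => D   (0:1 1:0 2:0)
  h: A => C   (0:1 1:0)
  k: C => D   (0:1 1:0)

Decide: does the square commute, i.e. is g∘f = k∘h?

Answer: COMMUTES

Work:
1) trace f;g:
  0 f=>1 g=>0
  1 f=>0 g=>1
  result₁ = (0:0 1:1)
2) trace h;k:
  0 h=>1 k=>0
  1 h=>0 k=>1
  result₂ = (0:0 1:1)
Equal? equal; square commutes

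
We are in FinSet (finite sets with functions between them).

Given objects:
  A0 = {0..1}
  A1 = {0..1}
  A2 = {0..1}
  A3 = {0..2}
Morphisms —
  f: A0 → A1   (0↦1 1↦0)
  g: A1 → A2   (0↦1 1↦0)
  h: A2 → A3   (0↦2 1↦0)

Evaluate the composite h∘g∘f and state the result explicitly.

Answer: (0↦2 1↦0)

Derivation:
  0 f→1 g→0 h→2
  1 f→0 g→1 h→0
⟦path⟧: (0↦2 1↦0)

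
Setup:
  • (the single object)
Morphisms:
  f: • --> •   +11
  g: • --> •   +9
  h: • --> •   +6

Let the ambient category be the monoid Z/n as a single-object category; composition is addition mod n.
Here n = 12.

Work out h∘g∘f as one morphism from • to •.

Answer: +2

Work:
  0 +11≡11 +9≡8 +6≡2  (mod 12)
⟦path⟧: +2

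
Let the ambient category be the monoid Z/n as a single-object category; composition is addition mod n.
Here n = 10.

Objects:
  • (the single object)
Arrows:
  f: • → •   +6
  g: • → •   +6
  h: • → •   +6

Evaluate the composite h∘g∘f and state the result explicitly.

Answer: +8

Work:
  0 +6≡6 +6≡2 +6≡8  (mod 10)
result: +8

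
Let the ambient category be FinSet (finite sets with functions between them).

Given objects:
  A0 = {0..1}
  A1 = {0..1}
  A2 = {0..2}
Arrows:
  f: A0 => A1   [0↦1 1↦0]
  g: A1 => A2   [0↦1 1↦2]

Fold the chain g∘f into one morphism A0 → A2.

Answer: [0↦2 1↦1]

Derivation:
  0 f=>1 g=>2
  1 f=>0 g=>1
composite: [0↦2 1↦1]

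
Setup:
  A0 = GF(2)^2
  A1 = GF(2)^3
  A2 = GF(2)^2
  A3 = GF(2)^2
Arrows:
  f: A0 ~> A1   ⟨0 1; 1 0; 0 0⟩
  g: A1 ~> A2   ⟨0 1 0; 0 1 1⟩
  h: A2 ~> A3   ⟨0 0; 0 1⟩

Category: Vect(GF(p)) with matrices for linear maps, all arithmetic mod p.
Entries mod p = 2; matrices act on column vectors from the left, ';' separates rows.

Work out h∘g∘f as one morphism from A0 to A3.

  e0=(1,0) f~>(0,1,0) g~>(1,1) h~>(0,1)
  e1=(0,1) f~>(1,0,0) g~>(0,0) h~>(0,0)
result: ⟨0 0; 1 0⟩

Answer: ⟨0 0; 1 0⟩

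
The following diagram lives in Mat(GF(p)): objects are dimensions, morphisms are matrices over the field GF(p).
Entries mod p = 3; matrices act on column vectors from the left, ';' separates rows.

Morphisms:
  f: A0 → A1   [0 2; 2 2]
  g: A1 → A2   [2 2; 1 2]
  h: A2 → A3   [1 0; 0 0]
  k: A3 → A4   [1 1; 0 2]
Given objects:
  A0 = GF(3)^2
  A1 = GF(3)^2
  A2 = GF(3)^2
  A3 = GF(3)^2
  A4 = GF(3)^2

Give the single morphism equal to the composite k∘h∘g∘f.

  e0=[1,0] f→[0,2] g→[1,1] h→[1,0] k→[1,0]
  e1=[0,1] f→[2,2] g→[2,0] h→[2,0] k→[2,0]
result: [1 2; 0 0]

Answer: [1 2; 0 0]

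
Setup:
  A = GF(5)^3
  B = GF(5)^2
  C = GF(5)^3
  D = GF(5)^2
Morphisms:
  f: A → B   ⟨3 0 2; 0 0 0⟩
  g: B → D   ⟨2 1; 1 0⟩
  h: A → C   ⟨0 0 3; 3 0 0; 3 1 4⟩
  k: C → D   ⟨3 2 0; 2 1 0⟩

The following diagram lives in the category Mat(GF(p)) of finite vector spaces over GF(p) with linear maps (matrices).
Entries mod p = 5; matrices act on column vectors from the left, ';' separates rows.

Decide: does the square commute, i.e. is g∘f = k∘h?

1) trace f;g:
  e0=⟨1,0,0⟩ f→⟨3,0⟩ g→⟨1,3⟩
  e1=⟨0,1,0⟩ f→⟨0,0⟩ g→⟨0,0⟩
  e2=⟨0,0,1⟩ f→⟨2,0⟩ g→⟨4,2⟩
  composite₁ = ⟨1 0 4; 3 0 2⟩
2) trace h;k:
  e0=⟨1,0,0⟩ h→⟨0,3,3⟩ k→⟨1,3⟩
  e1=⟨0,1,0⟩ h→⟨0,0,1⟩ k→⟨0,0⟩
  e2=⟨0,0,1⟩ h→⟨3,0,4⟩ k→⟨4,1⟩
  composite₂ = ⟨1 0 4; 3 0 1⟩
Equal? differ; not commutative

Answer: DOES NOT COMMUTE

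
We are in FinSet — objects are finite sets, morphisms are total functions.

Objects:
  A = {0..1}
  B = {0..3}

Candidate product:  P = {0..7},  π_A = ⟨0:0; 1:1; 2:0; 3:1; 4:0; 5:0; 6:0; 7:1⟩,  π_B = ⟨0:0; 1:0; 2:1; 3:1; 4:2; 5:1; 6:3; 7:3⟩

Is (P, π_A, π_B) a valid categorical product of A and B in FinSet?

Answer: NOT A VALID PRODUCT — duplicate pair at indices 2,5

Derivation:
|A|·|B| = 2·4 = 8;  |P| = 8
Check the pairing map k ↦ (π_A(k), π_B(k)):
  0 : (0,0)
  1 : (1,0)
  2 : (0,1)
  3 : (1,1)
  4 : (0,2)
  5 : (0,1)  ✗ repeats pair of k=2
  6 : (0,3)
  7 : (1,3)
distinct pairs in image: 7 / 8 needed
  → (0,1) hit at k=2 and k=5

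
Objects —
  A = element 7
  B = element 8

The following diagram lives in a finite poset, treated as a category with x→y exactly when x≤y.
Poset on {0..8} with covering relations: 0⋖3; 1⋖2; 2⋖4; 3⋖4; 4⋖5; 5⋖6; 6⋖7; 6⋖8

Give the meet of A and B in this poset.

Answer: A∧B = 6

Trace:
Lower bounds of A=7 and B=8: {0,1,2,3,4,5,6}
  0 ≤ 6
  1 ≤ 6
  2 ≤ 6
  3 ≤ 6
  4 ≤ 6
  5 ≤ 6
  6 ≤ 6
glb = 6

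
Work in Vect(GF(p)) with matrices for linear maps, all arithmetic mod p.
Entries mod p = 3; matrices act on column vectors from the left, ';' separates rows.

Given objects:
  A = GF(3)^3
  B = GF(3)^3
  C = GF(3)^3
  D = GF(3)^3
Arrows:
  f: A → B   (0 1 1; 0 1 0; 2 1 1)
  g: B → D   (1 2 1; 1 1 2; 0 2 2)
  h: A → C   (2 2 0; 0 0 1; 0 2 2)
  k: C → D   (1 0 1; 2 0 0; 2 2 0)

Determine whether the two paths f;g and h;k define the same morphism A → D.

1) trace f;g:
  e0=[1,0,0] f→[0,0,2] g→[2,1,1]
  e1=[0,1,0] f→[1,1,1] g→[1,1,1]
  e2=[0,0,1] f→[1,0,1] g→[2,0,2]
  ⟦path⟧₁ = (2 1 2; 1 1 0; 1 1 2)
2) trace h;k:
  e0=[1,0,0] h→[2,0,0] k→[2,1,1]
  e1=[0,1,0] h→[2,0,2] k→[1,1,1]
  e2=[0,0,1] h→[0,1,2] k→[2,0,2]
  ⟦path⟧₂ = (2 1 2; 1 1 0; 1 1 2)
Equal? same morphism ✓

Answer: COMMUTES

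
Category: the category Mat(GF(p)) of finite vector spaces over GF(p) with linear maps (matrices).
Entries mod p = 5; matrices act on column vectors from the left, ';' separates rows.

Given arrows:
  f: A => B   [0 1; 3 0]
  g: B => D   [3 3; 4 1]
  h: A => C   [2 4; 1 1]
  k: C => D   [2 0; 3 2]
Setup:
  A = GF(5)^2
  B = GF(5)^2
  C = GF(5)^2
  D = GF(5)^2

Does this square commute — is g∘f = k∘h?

Answer: COMMUTES

Work:
1) trace f;g:
  e0=(1,0) f=>(0,3) g=>(4,3)
  e1=(0,1) f=>(1,0) g=>(3,4)
  ⟦path⟧₁ = [4 3; 3 4]
2) trace h;k:
  e0=(1,0) h=>(2,1) k=>(4,3)
  e1=(0,1) h=>(4,1) k=>(3,4)
  ⟦path⟧₂ = [4 3; 3 4]
Equal? equal; square commutes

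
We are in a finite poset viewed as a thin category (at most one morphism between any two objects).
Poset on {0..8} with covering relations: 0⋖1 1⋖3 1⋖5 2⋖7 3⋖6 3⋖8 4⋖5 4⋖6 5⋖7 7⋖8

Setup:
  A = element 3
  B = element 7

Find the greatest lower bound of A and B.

Lower bounds of A=3 and B=7: {0,1}
  0 ≤ 1
  1 ≤ 1
glb = 1

Answer: A∧B = 1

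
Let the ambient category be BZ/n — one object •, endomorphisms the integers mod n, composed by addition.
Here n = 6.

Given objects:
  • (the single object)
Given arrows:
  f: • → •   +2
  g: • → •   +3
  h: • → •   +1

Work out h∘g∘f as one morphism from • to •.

  0 +2≡2 +3≡5 +1≡0  (mod 6)
composite: +0

Answer: +0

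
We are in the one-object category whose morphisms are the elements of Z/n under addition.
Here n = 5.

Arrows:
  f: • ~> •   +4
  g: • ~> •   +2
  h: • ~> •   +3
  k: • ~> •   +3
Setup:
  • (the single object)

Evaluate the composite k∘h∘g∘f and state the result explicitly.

  0 +4≡4 +2≡1 +3≡4 +3≡2  (mod 5)
composite: +2

Answer: +2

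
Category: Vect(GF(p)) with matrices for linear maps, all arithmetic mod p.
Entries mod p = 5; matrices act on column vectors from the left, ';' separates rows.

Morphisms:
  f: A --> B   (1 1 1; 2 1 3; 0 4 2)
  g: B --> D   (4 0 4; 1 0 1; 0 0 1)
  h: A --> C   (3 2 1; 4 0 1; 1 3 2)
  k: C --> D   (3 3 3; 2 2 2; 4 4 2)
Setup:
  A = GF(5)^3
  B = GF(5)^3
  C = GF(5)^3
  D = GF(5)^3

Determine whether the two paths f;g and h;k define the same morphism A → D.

Answer: COMMUTES

Derivation:
Path 1 = f;g:
  e0=⟨1,0,0⟩ f-->⟨1,2,0⟩ g-->⟨4,1,0⟩
  e1=⟨0,1,0⟩ f-->⟨1,1,4⟩ g-->⟨0,0,4⟩
  e2=⟨0,0,1⟩ f-->⟨1,3,2⟩ g-->⟨2,3,2⟩
  result₁ = (4 0 2; 1 0 3; 0 4 2)
Path 2 = h;k:
  e0=⟨1,0,0⟩ h-->⟨3,4,1⟩ k-->⟨4,1,0⟩
  e1=⟨0,1,0⟩ h-->⟨2,0,3⟩ k-->⟨0,0,4⟩
  e2=⟨0,0,1⟩ h-->⟨1,1,2⟩ k-->⟨2,3,2⟩
  result₂ = (4 0 2; 1 0 3; 0 4 2)
Equal? equal; square commutes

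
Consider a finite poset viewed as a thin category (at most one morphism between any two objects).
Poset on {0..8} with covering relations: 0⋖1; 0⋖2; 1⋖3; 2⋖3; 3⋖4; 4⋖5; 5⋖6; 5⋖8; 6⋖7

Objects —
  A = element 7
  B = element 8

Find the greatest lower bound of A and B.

{x : x≤A ∧ x≤B} = {0,1,2,3,4,5}  (A=7, B=8)
  0 ≤ 5
  1 ≤ 5
  2 ≤ 5
  3 ≤ 5
  4 ≤ 5
  5 ≤ 5
glb = 5

Answer: A∧B = 5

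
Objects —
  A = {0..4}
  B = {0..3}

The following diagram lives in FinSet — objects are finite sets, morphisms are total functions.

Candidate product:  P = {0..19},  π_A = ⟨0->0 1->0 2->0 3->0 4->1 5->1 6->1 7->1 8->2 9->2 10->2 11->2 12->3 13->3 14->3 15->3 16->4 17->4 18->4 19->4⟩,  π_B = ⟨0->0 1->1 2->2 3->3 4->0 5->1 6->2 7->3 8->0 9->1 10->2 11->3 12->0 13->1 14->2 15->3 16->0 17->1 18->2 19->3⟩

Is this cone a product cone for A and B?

Answer: VALID PRODUCT

Derivation:
|A|·|B| = 5·4 = 20;  |P| = 20
Check the pairing map k ↦ (π_A(k), π_B(k)):
  0 -> (0,0)
  1 -> (0,1)
  2 -> (0,2)
  3 -> (0,3)
  4 -> (1,0)
  5 -> (1,1)
  6 -> (1,2)
  7 -> (1,3)
  8 -> (2,0)
  9 -> (2,1)
  10 -> (2,2)
  11 -> (2,3)
  12 -> (3,0)
  13 -> (3,1)
  14 -> (3,2)
  15 -> (3,3)
  16 -> (4,0)
  17 -> (4,1)
  18 -> (4,2)
  19 -> (4,3)
distinct pairs in image: 20 / 20 needed
  → bijection onto A×B; projections well-typed.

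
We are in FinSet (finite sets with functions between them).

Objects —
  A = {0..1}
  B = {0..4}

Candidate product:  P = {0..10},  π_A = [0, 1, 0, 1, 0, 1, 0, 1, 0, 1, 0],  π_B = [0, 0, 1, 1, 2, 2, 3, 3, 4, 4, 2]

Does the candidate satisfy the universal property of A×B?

Answer: NOT A VALID PRODUCT — |P|=11 ≠ |A|·|B|=10

Work:
|A|·|B| = 2·5 = 10;  |P| = 11
  → cardinalities differ; no bijection possible.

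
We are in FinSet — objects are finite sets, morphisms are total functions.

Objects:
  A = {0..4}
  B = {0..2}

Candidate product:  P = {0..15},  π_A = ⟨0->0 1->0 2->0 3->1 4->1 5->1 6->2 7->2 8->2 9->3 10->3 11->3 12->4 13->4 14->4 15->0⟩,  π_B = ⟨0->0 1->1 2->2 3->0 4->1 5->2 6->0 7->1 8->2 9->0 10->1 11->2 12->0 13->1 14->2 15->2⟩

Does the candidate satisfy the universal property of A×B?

Answer: NOT A VALID PRODUCT — |P|=16 ≠ |A|·|B|=15

Derivation:
|A|·|B| = 5·3 = 15;  |P| = 16
  → cardinalities differ; no bijection possible.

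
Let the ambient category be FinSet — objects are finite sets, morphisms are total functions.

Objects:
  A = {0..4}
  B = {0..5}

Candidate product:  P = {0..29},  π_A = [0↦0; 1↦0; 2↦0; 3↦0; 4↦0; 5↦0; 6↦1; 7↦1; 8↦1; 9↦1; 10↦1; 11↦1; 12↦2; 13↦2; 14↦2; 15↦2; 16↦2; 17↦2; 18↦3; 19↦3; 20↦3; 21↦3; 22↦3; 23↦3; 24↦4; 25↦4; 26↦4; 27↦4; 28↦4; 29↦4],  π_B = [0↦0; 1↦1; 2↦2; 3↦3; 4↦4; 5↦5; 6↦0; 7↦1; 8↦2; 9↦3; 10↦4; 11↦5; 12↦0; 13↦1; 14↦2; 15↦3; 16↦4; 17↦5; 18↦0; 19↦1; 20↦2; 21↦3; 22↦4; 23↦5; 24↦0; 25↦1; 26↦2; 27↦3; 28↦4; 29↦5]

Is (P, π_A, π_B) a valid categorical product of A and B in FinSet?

Answer: VALID PRODUCT

Derivation:
|A|·|B| = 5·6 = 30;  |P| = 30
Check the pairing map k ↦ (π_A(k), π_B(k)):
  0 ↦ (0,0)
  1 ↦ (0,1)
  2 ↦ (0,2)
  3 ↦ (0,3)
  4 ↦ (0,4)
  5 ↦ (0,5)
  6 ↦ (1,0)
  7 ↦ (1,1)
  8 ↦ (1,2)
  9 ↦ (1,3)
  10 ↦ (1,4)
  11 ↦ (1,5)
  12 ↦ (2,0)
  13 ↦ (2,1)
  14 ↦ (2,2)
  15 ↦ (2,3)
  16 ↦ (2,4)
  17 ↦ (2,5)
  18 ↦ (3,0)
  19 ↦ (3,1)
  20 ↦ (3,2)
  21 ↦ (3,3)
  22 ↦ (3,4)
  23 ↦ (3,5)
  24 ↦ (4,0)
  25 ↦ (4,1)
  26 ↦ (4,2)
  27 ↦ (4,3)
  28 ↦ (4,4)
  29 ↦ (4,5)
distinct pairs in image: 30 / 30 needed
  → bijection onto A×B; projections well-typed.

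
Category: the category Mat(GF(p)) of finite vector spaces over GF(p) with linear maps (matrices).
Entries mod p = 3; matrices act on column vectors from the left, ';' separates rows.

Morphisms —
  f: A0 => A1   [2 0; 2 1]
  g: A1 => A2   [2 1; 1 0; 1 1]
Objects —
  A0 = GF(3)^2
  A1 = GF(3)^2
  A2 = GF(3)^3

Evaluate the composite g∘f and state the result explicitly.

  e0=⟨1,0⟩ f=>⟨2,2⟩ g=>⟨0,2,1⟩
  e1=⟨0,1⟩ f=>⟨0,1⟩ g=>⟨1,0,1⟩
result: [0 1; 2 0; 1 1]

Answer: [0 1; 2 0; 1 1]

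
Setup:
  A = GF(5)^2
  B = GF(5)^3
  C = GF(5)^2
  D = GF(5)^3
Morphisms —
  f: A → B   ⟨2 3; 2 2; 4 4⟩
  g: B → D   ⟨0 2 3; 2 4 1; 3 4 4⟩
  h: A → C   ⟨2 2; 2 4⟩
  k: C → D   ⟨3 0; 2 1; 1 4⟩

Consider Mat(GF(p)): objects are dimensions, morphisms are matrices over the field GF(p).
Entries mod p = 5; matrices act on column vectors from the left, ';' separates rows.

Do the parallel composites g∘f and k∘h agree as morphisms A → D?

Along f;g (path 1):
  e0=(1,0) f→(2,2,4) g→(1,1,0)
  e1=(0,1) f→(3,2,4) g→(1,3,3)
  composite₁ = ⟨1 1; 1 3; 0 3⟩
Along h;k (path 2):
  e0=(1,0) h→(2,2) k→(1,1,0)
  e1=(0,1) h→(2,4) k→(1,3,3)
  composite₂ = ⟨1 1; 1 3; 0 3⟩
Equal? same morphism ✓

Answer: COMMUTES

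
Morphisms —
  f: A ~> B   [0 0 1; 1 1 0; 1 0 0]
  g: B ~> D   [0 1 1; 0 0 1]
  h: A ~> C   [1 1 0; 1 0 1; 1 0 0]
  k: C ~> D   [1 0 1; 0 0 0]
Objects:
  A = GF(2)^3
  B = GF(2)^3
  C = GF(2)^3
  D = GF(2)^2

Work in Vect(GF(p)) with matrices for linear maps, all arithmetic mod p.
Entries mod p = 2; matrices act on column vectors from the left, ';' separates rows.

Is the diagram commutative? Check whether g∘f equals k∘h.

Answer: DOES NOT COMMUTE

Work:
Path 1 = f;g:
  e0=(1,0,0) f~>(0,1,1) g~>(0,1)
  e1=(0,1,0) f~>(0,1,0) g~>(1,0)
  e2=(0,0,1) f~>(1,0,0) g~>(0,0)
  result₁ = [0 1 0; 1 0 0]
Path 2 = h;k:
  e0=(1,0,0) h~>(1,1,1) k~>(0,0)
  e1=(0,1,0) h~>(1,0,0) k~>(1,0)
  e2=(0,0,1) h~>(0,1,0) k~>(0,0)
  result₂ = [0 1 0; 0 0 0]
Equal? NO — does not commute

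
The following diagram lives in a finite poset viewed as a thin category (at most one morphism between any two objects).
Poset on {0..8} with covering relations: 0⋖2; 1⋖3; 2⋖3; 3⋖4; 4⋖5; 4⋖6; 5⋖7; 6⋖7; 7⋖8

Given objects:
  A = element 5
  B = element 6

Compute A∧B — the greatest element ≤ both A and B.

Lower bounds of A=5 and B=6: {0,1,2,3,4}
  0 <= 4
  1 <= 4
  2 <= 4
  3 <= 4
  4 <= 4
glb = 4

Answer: A∧B = 4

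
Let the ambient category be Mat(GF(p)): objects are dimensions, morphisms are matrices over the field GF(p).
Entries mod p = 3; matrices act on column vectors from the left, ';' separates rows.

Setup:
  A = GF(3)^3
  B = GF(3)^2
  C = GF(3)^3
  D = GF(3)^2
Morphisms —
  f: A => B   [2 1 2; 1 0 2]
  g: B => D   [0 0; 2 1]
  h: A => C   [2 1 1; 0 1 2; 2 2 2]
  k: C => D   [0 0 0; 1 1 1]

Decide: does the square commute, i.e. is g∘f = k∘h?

Along f;g (path 1):
  e0=⟨1,0,0⟩ f=>⟨2,1⟩ g=>⟨0,2⟩
  e1=⟨0,1,0⟩ f=>⟨1,0⟩ g=>⟨0,2⟩
  e2=⟨0,0,1⟩ f=>⟨2,2⟩ g=>⟨0,0⟩
  composite₁ = [0 0 0; 2 2 0]
Along h;k (path 2):
  e0=⟨1,0,0⟩ h=>⟨2,0,2⟩ k=>⟨0,1⟩
  e1=⟨0,1,0⟩ h=>⟨1,1,2⟩ k=>⟨0,1⟩
  e2=⟨0,0,1⟩ h=>⟨1,2,2⟩ k=>⟨0,2⟩
  composite₂ = [0 0 0; 1 1 2]
Equal? differ; not commutative

Answer: DOES NOT COMMUTE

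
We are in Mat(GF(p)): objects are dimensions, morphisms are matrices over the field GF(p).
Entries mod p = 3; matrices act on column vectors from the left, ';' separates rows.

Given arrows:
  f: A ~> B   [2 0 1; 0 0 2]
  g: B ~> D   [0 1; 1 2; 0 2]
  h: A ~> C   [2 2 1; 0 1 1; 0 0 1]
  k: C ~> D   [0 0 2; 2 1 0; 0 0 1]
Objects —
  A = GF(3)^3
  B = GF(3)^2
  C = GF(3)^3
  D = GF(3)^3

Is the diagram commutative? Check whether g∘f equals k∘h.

Answer: DOES NOT COMMUTE

Trace:
Path 1 = f;g:
  e0=⟨1,0,0⟩ f~>⟨2,0⟩ g~>⟨0,2,0⟩
  e1=⟨0,1,0⟩ f~>⟨0,0⟩ g~>⟨0,0,0⟩
  e2=⟨0,0,1⟩ f~>⟨1,2⟩ g~>⟨2,2,1⟩
  result₁ = [0 0 2; 2 0 2; 0 0 1]
Path 2 = h;k:
  e0=⟨1,0,0⟩ h~>⟨2,0,0⟩ k~>⟨0,1,0⟩
  e1=⟨0,1,0⟩ h~>⟨2,1,0⟩ k~>⟨0,2,0⟩
  e2=⟨0,0,1⟩ h~>⟨1,1,1⟩ k~>⟨2,0,1⟩
  result₂ = [0 0 2; 1 2 0; 0 0 1]
Equal? differ; not commutative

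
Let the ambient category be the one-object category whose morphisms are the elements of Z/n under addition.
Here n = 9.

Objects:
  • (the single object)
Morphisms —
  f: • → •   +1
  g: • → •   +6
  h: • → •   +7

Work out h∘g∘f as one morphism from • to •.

  0 +1≡1 +6≡7 +7≡5  (mod 9)
⟦path⟧: +5

Answer: +5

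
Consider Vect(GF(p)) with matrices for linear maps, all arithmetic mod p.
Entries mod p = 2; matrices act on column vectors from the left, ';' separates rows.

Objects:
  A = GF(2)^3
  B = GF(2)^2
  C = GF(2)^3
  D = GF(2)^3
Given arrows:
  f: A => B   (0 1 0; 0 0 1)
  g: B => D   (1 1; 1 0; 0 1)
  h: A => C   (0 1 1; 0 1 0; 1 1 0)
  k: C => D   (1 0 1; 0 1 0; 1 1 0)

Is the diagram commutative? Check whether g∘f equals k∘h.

Along f;g (path 1):
  e0=⟨1,0,0⟩ f=>⟨0,0⟩ g=>⟨0,0,0⟩
  e1=⟨0,1,0⟩ f=>⟨1,0⟩ g=>⟨1,1,0⟩
  e2=⟨0,0,1⟩ f=>⟨0,1⟩ g=>⟨1,0,1⟩
  result₁ = (0 1 1; 0 1 0; 0 0 1)
Along h;k (path 2):
  e0=⟨1,0,0⟩ h=>⟨0,0,1⟩ k=>⟨1,0,0⟩
  e1=⟨0,1,0⟩ h=>⟨1,1,1⟩ k=>⟨0,1,0⟩
  e2=⟨0,0,1⟩ h=>⟨1,0,0⟩ k=>⟨1,0,1⟩
  result₂ = (1 0 1; 0 1 0; 0 0 1)
Equal? distinct morphisms ✗

Answer: DOES NOT COMMUTE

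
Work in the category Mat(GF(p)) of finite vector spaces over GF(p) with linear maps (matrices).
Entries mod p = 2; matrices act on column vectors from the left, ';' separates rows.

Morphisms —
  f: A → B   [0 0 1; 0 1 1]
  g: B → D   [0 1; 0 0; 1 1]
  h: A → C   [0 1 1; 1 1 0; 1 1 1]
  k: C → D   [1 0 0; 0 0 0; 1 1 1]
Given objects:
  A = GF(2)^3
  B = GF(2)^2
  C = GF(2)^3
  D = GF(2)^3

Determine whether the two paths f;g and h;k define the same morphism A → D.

Along f;g (path 1):
  e0=⟨1,0,0⟩ f→⟨0,0⟩ g→⟨0,0,0⟩
  e1=⟨0,1,0⟩ f→⟨0,1⟩ g→⟨1,0,1⟩
  e2=⟨0,0,1⟩ f→⟨1,1⟩ g→⟨1,0,0⟩
  composite₁ = [0 1 1; 0 0 0; 0 1 0]
Along h;k (path 2):
  e0=⟨1,0,0⟩ h→⟨0,1,1⟩ k→⟨0,0,0⟩
  e1=⟨0,1,0⟩ h→⟨1,1,1⟩ k→⟨1,0,1⟩
  e2=⟨0,0,1⟩ h→⟨1,0,1⟩ k→⟨1,0,0⟩
  composite₂ = [0 1 1; 0 0 0; 0 1 0]
Equal? same morphism ✓

Answer: COMMUTES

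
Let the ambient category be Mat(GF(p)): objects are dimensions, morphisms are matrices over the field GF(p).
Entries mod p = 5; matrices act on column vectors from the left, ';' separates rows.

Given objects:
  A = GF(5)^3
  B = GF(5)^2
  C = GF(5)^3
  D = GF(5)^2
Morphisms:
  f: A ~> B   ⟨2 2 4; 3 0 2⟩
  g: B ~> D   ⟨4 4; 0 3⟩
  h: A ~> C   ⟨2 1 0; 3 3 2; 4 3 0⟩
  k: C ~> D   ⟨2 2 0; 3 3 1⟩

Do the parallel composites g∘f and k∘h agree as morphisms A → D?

Answer: COMMUTES

Trace:
1) trace f;g:
  e0=(1,0,0) f~>(2,3) g~>(0,4)
  e1=(0,1,0) f~>(2,0) g~>(3,0)
  e2=(0,0,1) f~>(4,2) g~>(4,1)
  result₁ = ⟨0 3 4; 4 0 1⟩
2) trace h;k:
  e0=(1,0,0) h~>(2,3,4) k~>(0,4)
  e1=(0,1,0) h~>(1,3,3) k~>(3,0)
  e2=(0,0,1) h~>(0,2,0) k~>(4,1)
  result₂ = ⟨0 3 4; 4 0 1⟩
Equal? YES — commutes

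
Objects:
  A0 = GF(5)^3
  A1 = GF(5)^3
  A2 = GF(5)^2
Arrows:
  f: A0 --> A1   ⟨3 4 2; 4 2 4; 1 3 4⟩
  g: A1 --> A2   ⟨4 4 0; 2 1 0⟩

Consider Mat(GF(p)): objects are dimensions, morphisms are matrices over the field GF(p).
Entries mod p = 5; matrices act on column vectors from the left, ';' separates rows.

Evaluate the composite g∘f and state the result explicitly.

  e0=⟨1,0,0⟩ f-->⟨3,4,1⟩ g-->⟨3,0⟩
  e1=⟨0,1,0⟩ f-->⟨4,2,3⟩ g-->⟨4,0⟩
  e2=⟨0,0,1⟩ f-->⟨2,4,4⟩ g-->⟨4,3⟩
composite: ⟨3 4 4; 0 0 3⟩

Answer: ⟨3 4 4; 0 0 3⟩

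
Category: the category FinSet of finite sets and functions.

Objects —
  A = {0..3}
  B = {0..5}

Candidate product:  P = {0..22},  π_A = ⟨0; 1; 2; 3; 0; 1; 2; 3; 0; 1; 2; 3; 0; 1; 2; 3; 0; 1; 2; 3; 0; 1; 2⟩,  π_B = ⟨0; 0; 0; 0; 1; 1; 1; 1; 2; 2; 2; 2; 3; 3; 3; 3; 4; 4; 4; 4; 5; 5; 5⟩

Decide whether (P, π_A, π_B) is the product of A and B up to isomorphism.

Answer: NOT A VALID PRODUCT — |P|=23 ≠ |A|·|B|=24

Work:
|A|·|B| = 4·6 = 24;  |P| = 23
  → cardinalities differ; no bijection possible.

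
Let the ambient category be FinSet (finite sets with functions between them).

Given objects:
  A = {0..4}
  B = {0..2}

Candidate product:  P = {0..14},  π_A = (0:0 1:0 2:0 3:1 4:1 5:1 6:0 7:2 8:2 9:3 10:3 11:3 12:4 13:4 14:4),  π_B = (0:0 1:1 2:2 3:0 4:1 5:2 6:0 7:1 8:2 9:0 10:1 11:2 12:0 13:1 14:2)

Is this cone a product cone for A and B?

Answer: NOT A VALID PRODUCT — duplicate pair at indices 0,6

Derivation:
|A|·|B| = 5·3 = 15;  |P| = 15
Check the pairing map k ↦ (π_A(k), π_B(k)):
  0 : (0,0)
  1 : (0,1)
  2 : (0,2)
  3 : (1,0)
  4 : (1,1)
  5 : (1,2)
  6 : (0,0)  ✗ repeats pair of k=0
  7 : (2,1)
  8 : (2,2)
  9 : (3,0)
  10 : (3,1)
  11 : (3,2)
  12 : (4,0)
  13 : (4,1)
  14 : (4,2)
distinct pairs in image: 14 / 15 needed
  → (0,0) hit at k=0 and k=6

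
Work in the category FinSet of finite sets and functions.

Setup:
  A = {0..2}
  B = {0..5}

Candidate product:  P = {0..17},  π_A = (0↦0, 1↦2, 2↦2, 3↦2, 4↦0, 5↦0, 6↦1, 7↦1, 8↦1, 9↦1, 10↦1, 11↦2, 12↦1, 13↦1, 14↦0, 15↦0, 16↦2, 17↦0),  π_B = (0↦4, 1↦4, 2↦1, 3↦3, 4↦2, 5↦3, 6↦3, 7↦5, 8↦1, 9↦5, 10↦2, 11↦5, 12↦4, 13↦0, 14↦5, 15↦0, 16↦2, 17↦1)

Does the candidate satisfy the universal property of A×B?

Answer: NOT A VALID PRODUCT — duplicate pair at indices 7,9

Trace:
|A|·|B| = 3·6 = 18;  |P| = 18
Check the pairing map k ↦ (π_A(k), π_B(k)):
  0 ↦ (0,4)
  1 ↦ (2,4)
  2 ↦ (2,1)
  3 ↦ (2,3)
  4 ↦ (0,2)
  5 ↦ (0,3)
  6 ↦ (1,3)
  7 ↦ (1,5)
  8 ↦ (1,1)
  9 ↦ (1,5)  ✗ repeats pair of k=7
  10 ↦ (1,2)
  11 ↦ (2,5)
  12 ↦ (1,4)
  13 ↦ (1,0)
  14 ↦ (0,5)
  15 ↦ (0,0)
  16 ↦ (2,2)
  17 ↦ (0,1)
distinct pairs in image: 17 / 18 needed
  → (1,5) hit at k=7 and k=9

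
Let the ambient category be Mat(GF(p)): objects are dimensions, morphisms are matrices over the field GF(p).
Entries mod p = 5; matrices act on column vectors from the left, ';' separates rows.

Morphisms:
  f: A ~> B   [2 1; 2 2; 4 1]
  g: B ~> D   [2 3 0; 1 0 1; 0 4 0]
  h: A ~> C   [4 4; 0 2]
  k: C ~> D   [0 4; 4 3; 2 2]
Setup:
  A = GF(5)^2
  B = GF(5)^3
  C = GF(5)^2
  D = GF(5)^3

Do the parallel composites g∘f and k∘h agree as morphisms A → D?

1) trace f;g:
  e0=[1,0] f~>[2,2,4] g~>[0,1,3]
  e1=[0,1] f~>[1,2,1] g~>[3,2,3]
  result₁ = [0 3; 1 2; 3 3]
2) trace h;k:
  e0=[1,0] h~>[4,0] k~>[0,1,3]
  e1=[0,1] h~>[4,2] k~>[3,2,2]
  result₂ = [0 3; 1 2; 3 2]
Equal? differ; not commutative

Answer: DOES NOT COMMUTE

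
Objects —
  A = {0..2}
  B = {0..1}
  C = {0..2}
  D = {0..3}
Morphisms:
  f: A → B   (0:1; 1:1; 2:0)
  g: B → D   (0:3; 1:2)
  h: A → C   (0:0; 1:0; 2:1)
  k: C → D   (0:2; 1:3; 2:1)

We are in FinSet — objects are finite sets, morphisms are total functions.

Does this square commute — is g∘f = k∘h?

Answer: COMMUTES

Work:
Along f;g (path 1):
  0 f→1 g→2
  1 f→1 g→2
  2 f→0 g→3
  ⟦path⟧₁ = (0:2; 1:2; 2:3)
Along h;k (path 2):
  0 h→0 k→2
  1 h→0 k→2
  2 h→1 k→3
  ⟦path⟧₂ = (0:2; 1:2; 2:3)
Equal? equal; square commutes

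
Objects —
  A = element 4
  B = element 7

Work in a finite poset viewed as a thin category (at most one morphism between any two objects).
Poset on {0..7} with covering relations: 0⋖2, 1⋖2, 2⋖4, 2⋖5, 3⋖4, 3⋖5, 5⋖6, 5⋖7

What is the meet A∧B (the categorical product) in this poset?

Answer: NO MEET EXISTS

Work:
Lower bounds of A=4 and B=7: {0,1,2,3}
  maximal lower bounds 2 and 3 are incomparable: neither 2<=3 nor 3<=2
→ no greatest lower bound exists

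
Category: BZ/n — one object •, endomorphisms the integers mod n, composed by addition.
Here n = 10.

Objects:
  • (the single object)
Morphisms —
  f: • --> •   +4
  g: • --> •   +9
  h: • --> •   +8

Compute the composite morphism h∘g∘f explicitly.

  0 +4≡4 +9≡3 +8≡1  (mod 10)
result: +1

Answer: +1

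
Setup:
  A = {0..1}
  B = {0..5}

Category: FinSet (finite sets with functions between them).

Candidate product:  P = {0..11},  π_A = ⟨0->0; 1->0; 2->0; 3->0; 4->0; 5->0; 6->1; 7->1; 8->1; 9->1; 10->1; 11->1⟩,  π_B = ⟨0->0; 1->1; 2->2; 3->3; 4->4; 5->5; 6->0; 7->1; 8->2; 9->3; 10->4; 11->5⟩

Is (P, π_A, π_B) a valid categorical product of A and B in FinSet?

Answer: VALID PRODUCT

Work:
|A|·|B| = 2·6 = 12;  |P| = 12
Check the pairing map k ↦ (π_A(k), π_B(k)):
  0 -> (0,0)
  1 -> (0,1)
  2 -> (0,2)
  3 -> (0,3)
  4 -> (0,4)
  5 -> (0,5)
  6 -> (1,0)
  7 -> (1,1)
  8 -> (1,2)
  9 -> (1,3)
  10 -> (1,4)
  11 -> (1,5)
distinct pairs in image: 12 / 12 needed
  → bijection onto A×B; projections well-typed.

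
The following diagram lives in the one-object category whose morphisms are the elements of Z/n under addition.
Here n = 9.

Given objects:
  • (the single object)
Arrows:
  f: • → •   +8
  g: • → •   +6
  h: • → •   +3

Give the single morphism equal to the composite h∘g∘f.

Answer: +8

Work:
  0 +8≡8 +6≡5 +3≡8  (mod 9)
composite: +8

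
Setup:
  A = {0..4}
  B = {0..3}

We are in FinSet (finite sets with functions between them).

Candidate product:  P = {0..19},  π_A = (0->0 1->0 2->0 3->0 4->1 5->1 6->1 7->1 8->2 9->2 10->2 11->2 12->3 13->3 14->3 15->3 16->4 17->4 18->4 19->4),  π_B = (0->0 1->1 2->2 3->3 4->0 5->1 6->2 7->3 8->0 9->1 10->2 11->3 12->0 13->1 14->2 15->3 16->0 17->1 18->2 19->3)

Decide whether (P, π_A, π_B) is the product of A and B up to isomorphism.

Answer: VALID PRODUCT

Derivation:
|A|·|B| = 5·4 = 20;  |P| = 20
Check the pairing map k ↦ (π_A(k), π_B(k)):
  0 -> (0,0)
  1 -> (0,1)
  2 -> (0,2)
  3 -> (0,3)
  4 -> (1,0)
  5 -> (1,1)
  6 -> (1,2)
  7 -> (1,3)
  8 -> (2,0)
  9 -> (2,1)
  10 -> (2,2)
  11 -> (2,3)
  12 -> (3,0)
  13 -> (3,1)
  14 -> (3,2)
  15 -> (3,3)
  16 -> (4,0)
  17 -> (4,1)
  18 -> (4,2)
  19 -> (4,3)
distinct pairs in image: 20 / 20 needed
  → bijection onto A×B; projections well-typed.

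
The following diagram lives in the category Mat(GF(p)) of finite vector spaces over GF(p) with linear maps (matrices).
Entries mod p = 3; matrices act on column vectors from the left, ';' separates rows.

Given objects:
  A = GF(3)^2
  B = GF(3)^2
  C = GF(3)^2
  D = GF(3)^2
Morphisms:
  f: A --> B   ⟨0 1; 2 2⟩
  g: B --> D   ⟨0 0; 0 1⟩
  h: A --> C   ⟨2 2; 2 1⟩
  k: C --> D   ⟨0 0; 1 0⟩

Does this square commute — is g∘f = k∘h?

Answer: COMMUTES

Derivation:
Path 1 = f;g:
  e0=[1,0] f-->[0,2] g-->[0,2]
  e1=[0,1] f-->[1,2] g-->[0,2]
  composite₁ = ⟨0 0; 2 2⟩
Path 2 = h;k:
  e0=[1,0] h-->[2,2] k-->[0,2]
  e1=[0,1] h-->[2,1] k-->[0,2]
  composite₂ = ⟨0 0; 2 2⟩
Equal? YES — commutes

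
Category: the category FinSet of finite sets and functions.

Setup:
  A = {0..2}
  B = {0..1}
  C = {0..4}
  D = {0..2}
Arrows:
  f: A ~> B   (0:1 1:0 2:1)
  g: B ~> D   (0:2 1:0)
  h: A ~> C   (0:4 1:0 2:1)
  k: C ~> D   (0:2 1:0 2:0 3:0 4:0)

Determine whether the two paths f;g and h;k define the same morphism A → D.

1) trace f;g:
  0 f~>1 g~>0
  1 f~>0 g~>2
  2 f~>1 g~>0
  ⟦path⟧₁ = (0:0 1:2 2:0)
2) trace h;k:
  0 h~>4 k~>0
  1 h~>0 k~>2
  2 h~>1 k~>0
  ⟦path⟧₂ = (0:0 1:2 2:0)
Equal? equal; square commutes

Answer: COMMUTES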